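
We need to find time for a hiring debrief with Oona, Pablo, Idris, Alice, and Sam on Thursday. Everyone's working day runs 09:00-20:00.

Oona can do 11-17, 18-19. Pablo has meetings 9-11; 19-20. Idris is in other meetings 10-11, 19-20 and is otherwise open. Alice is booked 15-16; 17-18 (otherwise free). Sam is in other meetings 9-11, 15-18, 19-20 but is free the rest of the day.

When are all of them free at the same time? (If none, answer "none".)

11:00-15:00, 18:00-19:00

Oona free: 11:00-17:00, 18:00-19:00.
Pablo free: 11:00-19:00 (invert busy blocks within the working day).
Idris free: 09:00-10:00, 11:00-19:00 (invert busy blocks within the working day).
Alice free: 09:00-15:00, 16:00-17:00, 18:00-20:00 (invert busy blocks within the working day).
Sam free: 11:00-15:00, 18:00-19:00 (invert busy blocks within the working day).
Oona ∩ Pablo: 11:00-17:00, 18:00-19:00.
Oona ∩ Pablo ∩ Idris: 11:00-17:00, 18:00-19:00.
Oona ∩ Pablo ∩ Idris ∩ Alice: 11:00-15:00, 16:00-17:00, 18:00-19:00.
Oona ∩ Pablo ∩ Idris ∩ Alice ∩ Sam: 11:00-15:00, 18:00-19:00.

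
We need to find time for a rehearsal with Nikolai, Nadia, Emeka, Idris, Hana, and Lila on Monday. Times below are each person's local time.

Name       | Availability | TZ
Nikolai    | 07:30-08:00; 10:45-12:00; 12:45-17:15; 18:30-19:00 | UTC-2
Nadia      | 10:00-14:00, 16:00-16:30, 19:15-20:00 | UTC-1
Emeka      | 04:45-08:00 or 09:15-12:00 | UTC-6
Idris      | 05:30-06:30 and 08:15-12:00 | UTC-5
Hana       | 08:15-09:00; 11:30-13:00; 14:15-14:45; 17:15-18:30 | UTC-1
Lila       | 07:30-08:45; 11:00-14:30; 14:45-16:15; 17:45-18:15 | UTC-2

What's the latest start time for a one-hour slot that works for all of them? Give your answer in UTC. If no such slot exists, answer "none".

Nikolai in UTC: 09:30-10:00, 12:45-14:00, 14:45-19:15, 20:30-21:00 (add 2h to convert from UTC-2).
Nadia in UTC: 11:00-15:00, 17:00-17:30, 20:15-21:00 (add 1h to convert from UTC-1).
Emeka in UTC: 10:45-14:00, 15:15-18:00 (add 6h to convert from UTC-6).
Idris in UTC: 10:30-11:30, 13:15-17:00 (add 5h to convert from UTC-5).
Hana in UTC: 09:15-10:00, 12:30-14:00, 15:15-15:45, 18:15-19:30 (add 1h to convert from UTC-1).
Lila in UTC: 09:30-10:45, 13:00-16:30, 16:45-18:15, 19:45-20:15 (add 2h to convert from UTC-2).
Nikolai ∩ Nadia: 12:45-14:00, 14:45-15:00, 17:00-17:30, 20:30-21:00.
Nikolai ∩ Nadia ∩ Emeka: 12:45-14:00, 17:00-17:30.
Nikolai ∩ Nadia ∩ Emeka ∩ Idris: 13:15-14:00.
Nikolai ∩ Nadia ∩ Emeka ∩ Idris ∩ Hana: 13:15-14:00.
Nikolai ∩ Nadia ∩ Emeka ∩ Idris ∩ Hana ∩ Lila: 13:15-14:00.
No common window is at least 60 minutes long.

none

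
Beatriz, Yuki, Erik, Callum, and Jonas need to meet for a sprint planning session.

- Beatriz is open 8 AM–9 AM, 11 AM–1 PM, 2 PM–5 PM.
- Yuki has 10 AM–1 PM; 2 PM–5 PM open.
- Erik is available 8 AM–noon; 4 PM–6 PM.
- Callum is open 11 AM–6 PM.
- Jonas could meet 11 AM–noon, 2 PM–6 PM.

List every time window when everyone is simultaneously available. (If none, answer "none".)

11:00-12:00, 16:00-17:00

Beatriz ∩ Yuki: 11:00-13:00, 14:00-17:00.
Beatriz ∩ Yuki ∩ Erik: 11:00-12:00, 16:00-17:00.
Beatriz ∩ Yuki ∩ Erik ∩ Callum: 11:00-12:00, 16:00-17:00.
Beatriz ∩ Yuki ∩ Erik ∩ Callum ∩ Jonas: 11:00-12:00, 16:00-17:00.
So the common availability across everyone is 11:00-12:00, 16:00-17:00.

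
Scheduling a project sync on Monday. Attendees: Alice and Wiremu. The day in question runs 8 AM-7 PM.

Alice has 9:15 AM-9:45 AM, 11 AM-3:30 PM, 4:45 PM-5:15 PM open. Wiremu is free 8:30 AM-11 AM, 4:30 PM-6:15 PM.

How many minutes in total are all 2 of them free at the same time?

Alice ∩ Wiremu: 09:15-09:45, 16:45-17:15.
Those are the intersection windows.
Summing the common windows: 30 + 30 = 60 minutes.

60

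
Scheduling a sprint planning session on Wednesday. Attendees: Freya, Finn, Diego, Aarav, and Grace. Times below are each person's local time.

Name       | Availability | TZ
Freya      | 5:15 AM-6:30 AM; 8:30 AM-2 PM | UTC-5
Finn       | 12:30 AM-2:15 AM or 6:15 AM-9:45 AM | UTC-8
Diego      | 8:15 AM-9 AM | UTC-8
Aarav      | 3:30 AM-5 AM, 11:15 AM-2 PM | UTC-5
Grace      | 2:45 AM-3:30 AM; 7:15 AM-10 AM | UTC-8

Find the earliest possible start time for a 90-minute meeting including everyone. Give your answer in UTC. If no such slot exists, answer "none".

Freya in UTC: 10:15-11:30, 13:30-19:00 (add 5h to convert from UTC-5).
Finn in UTC: 08:30-10:15, 14:15-17:45 (add 8h to convert from UTC-8).
Diego in UTC: 16:15-17:00 (add 8h to convert from UTC-8).
Aarav in UTC: 08:30-10:00, 16:15-19:00 (add 5h to convert from UTC-5).
Grace in UTC: 10:45-11:30, 15:15-18:00 (add 8h to convert from UTC-8).
Freya ∩ Finn: 14:15-17:45.
Freya ∩ Finn ∩ Diego: 16:15-17:00.
Freya ∩ Finn ∩ Diego ∩ Aarav: 16:15-17:00.
Freya ∩ Finn ∩ Diego ∩ Aarav ∩ Grace: 16:15-17:00.
No common window is at least 90 minutes long.

none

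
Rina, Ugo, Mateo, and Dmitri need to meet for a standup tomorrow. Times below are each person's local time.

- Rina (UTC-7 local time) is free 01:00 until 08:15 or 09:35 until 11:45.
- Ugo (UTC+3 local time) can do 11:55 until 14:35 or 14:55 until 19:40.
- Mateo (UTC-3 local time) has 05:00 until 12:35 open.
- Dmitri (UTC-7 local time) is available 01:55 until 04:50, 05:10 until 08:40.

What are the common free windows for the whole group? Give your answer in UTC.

08:55-11:35, 12:10-15:15

Rina in UTC: 08:00-15:15, 16:35-18:45 (add 7h to convert from UTC-7).
Ugo in UTC: 08:55-11:35, 11:55-16:40 (subtract 3h to convert from UTC+3).
Mateo in UTC: 08:00-15:35 (add 3h to convert from UTC-3).
Dmitri in UTC: 08:55-11:50, 12:10-15:40 (add 7h to convert from UTC-7).
Rina ∩ Ugo: 08:55-11:35, 11:55-15:15, 16:35-16:40.
Rina ∩ Ugo ∩ Mateo: 08:55-11:35, 11:55-15:15.
Rina ∩ Ugo ∩ Mateo ∩ Dmitri: 08:55-11:35, 12:10-15:15.
So the common availability across everyone is 08:55-11:35, 12:10-15:15.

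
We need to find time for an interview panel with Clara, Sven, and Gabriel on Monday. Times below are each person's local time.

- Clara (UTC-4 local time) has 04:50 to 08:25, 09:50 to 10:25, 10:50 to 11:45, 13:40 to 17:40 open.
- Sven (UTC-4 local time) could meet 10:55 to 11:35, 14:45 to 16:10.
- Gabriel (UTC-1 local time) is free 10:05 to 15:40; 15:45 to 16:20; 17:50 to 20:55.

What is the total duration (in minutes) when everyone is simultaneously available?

120

Clara in UTC: 08:50-12:25, 13:50-14:25, 14:50-15:45, 17:40-21:40 (add 4h to convert from UTC-4).
Sven in UTC: 14:55-15:35, 18:45-20:10 (add 4h to convert from UTC-4).
Gabriel in UTC: 11:05-16:40, 16:45-17:20, 18:50-21:55 (add 1h to convert from UTC-1).
Clara ∩ Sven: 14:55-15:35, 18:45-20:10.
Clara ∩ Sven ∩ Gabriel: 14:55-15:35, 18:50-20:10.
Summing the common windows: 40 + 80 = 120 minutes.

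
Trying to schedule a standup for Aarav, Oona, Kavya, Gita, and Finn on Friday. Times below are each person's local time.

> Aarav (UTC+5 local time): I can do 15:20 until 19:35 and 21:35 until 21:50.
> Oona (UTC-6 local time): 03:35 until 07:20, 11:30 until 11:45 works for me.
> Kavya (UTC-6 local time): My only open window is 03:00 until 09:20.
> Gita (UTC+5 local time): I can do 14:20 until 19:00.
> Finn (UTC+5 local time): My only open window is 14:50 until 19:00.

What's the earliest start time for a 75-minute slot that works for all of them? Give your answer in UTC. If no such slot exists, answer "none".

Aarav in UTC: 10:20-14:35, 16:35-16:50 (subtract 5h to convert from UTC+5).
Oona in UTC: 09:35-13:20, 17:30-17:45 (add 6h to convert from UTC-6).
Kavya in UTC: 09:00-15:20 (add 6h to convert from UTC-6).
Gita in UTC: 09:20-14:00 (subtract 5h to convert from UTC+5).
Finn in UTC: 09:50-14:00 (subtract 5h to convert from UTC+5).
Aarav ∩ Oona: 10:20-13:20.
Aarav ∩ Oona ∩ Kavya: 10:20-13:20.
Aarav ∩ Oona ∩ Kavya ∩ Gita: 10:20-13:20.
Aarav ∩ Oona ∩ Kavya ∩ Gita ∩ Finn: 10:20-13:20.
So the common availability across everyone is 10:20-13:20.
The first common window of at least 75 minutes is 10:20-13:20, so the earliest start is 10:20.

10:20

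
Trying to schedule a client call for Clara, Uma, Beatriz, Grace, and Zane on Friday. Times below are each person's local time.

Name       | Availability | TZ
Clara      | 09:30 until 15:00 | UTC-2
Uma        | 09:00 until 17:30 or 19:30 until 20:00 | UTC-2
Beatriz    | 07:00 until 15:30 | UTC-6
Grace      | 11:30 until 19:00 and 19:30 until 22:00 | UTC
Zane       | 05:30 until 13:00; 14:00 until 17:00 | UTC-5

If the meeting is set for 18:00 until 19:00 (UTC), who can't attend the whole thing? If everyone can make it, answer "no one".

Clara, Zane

Clara in UTC: 11:30-17:00 (add 2h to convert from UTC-2).
Uma in UTC: 11:00-19:30, 21:30-22:00 (add 2h to convert from UTC-2).
Beatriz in UTC: 13:00-21:30 (add 6h to convert from UTC-6).
Grace in UTC: 11:30-19:00, 19:30-22:00.
Zane in UTC: 10:30-18:00, 19:00-22:00 (add 5h to convert from UTC-5).
Clara: not fully free for 18:00-19:00. Uma: free for 18:00-19:00. Beatriz: free for 18:00-19:00. Grace: free for 18:00-19:00. Zane: not fully free for 18:00-19:00.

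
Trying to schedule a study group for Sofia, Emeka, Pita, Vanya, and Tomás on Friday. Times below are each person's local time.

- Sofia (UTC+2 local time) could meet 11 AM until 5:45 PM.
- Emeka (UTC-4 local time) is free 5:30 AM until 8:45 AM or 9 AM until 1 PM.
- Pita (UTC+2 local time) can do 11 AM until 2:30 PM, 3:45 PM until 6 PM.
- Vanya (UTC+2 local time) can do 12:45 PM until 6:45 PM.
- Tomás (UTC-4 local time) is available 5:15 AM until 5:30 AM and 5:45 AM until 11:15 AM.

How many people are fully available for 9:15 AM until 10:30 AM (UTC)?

2

Sofia in UTC: 09:00-15:45 (subtract 2h to convert from UTC+2).
Emeka in UTC: 09:30-12:45, 13:00-17:00 (add 4h to convert from UTC-4).
Pita in UTC: 09:00-12:30, 13:45-16:00 (subtract 2h to convert from UTC+2).
Vanya in UTC: 10:45-16:45 (subtract 2h to convert from UTC+2).
Tomás in UTC: 09:15-09:30, 09:45-15:15 (add 4h to convert from UTC-4).
Sofia and Pita can make the full 09:15-10:30 slot — that's 2.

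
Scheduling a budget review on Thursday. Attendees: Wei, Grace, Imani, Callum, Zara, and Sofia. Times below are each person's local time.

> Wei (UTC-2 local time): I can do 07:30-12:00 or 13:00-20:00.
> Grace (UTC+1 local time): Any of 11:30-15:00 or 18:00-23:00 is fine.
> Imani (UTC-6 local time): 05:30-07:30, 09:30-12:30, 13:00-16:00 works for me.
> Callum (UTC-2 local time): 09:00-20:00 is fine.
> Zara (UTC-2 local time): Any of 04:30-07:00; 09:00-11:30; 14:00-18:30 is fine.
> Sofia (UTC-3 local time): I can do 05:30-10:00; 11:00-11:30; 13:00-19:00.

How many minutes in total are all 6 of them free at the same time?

Wei in UTC: 09:30-14:00, 15:00-22:00 (add 2h to convert from UTC-2).
Grace in UTC: 10:30-14:00, 17:00-22:00 (subtract 1h to convert from UTC+1).
Imani in UTC: 11:30-13:30, 15:30-18:30, 19:00-22:00 (add 6h to convert from UTC-6).
Callum in UTC: 11:00-22:00 (add 2h to convert from UTC-2).
Zara in UTC: 06:30-09:00, 11:00-13:30, 16:00-20:30 (add 2h to convert from UTC-2).
Sofia in UTC: 08:30-13:00, 14:00-14:30, 16:00-22:00 (add 3h to convert from UTC-3).
Wei ∩ Grace: 10:30-14:00, 17:00-22:00.
Wei ∩ Grace ∩ Imani: 11:30-13:30, 17:00-18:30, 19:00-22:00.
Wei ∩ Grace ∩ Imani ∩ Callum: 11:30-13:30, 17:00-18:30, 19:00-22:00.
Wei ∩ Grace ∩ Imani ∩ Callum ∩ Zara: 11:30-13:30, 17:00-18:30, 19:00-20:30.
Wei ∩ Grace ∩ Imani ∩ Callum ∩ Zara ∩ Sofia: 11:30-13:00, 17:00-18:30, 19:00-20:30.
Those are the intersection windows.
Summing the common windows: 90 + 90 + 90 = 270 minutes.

270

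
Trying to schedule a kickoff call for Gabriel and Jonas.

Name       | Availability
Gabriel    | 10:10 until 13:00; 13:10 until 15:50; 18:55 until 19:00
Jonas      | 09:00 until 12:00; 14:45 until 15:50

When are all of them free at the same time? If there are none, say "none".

Gabriel ∩ Jonas: 10:10-12:00, 14:45-15:50.

10:10-12:00, 14:45-15:50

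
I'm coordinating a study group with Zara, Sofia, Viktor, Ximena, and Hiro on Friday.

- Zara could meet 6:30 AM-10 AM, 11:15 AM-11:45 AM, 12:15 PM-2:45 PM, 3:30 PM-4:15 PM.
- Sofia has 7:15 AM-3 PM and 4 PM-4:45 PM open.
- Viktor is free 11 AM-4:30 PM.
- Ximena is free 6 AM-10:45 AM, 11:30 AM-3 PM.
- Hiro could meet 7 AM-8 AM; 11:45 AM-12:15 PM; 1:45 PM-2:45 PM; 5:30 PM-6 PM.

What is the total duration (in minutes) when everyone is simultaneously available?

60

Zara ∩ Sofia: 07:15-10:00, 11:15-11:45, 12:15-14:45, 16:00-16:15.
Zara ∩ Sofia ∩ Viktor: 11:15-11:45, 12:15-14:45, 16:00-16:15.
Zara ∩ Sofia ∩ Viktor ∩ Ximena: 11:30-11:45, 12:15-14:45.
Zara ∩ Sofia ∩ Viktor ∩ Ximena ∩ Hiro: 13:45-14:45.
That's a single block of 60 minutes.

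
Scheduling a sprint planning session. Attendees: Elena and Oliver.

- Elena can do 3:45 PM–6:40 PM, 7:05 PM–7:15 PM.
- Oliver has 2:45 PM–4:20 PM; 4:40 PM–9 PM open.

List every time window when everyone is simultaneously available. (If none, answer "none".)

15:45-16:20, 16:40-18:40, 19:05-19:15

Elena ∩ Oliver: 15:45-16:20, 16:40-18:40, 19:05-19:15.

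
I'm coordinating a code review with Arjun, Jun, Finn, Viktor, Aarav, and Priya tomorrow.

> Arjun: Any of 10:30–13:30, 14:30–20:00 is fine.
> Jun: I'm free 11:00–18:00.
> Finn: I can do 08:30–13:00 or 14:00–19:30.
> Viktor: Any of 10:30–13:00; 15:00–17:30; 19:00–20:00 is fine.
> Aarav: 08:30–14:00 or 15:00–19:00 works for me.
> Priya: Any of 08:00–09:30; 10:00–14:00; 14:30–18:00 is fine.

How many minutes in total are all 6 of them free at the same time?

Arjun ∩ Jun: 11:00-13:30, 14:30-18:00.
Arjun ∩ Jun ∩ Finn: 11:00-13:00, 14:30-18:00.
Arjun ∩ Jun ∩ Finn ∩ Viktor: 11:00-13:00, 15:00-17:30.
Arjun ∩ Jun ∩ Finn ∩ Viktor ∩ Aarav: 11:00-13:00, 15:00-17:30.
Arjun ∩ Jun ∩ Finn ∩ Viktor ∩ Aarav ∩ Priya: 11:00-13:00, 15:00-17:30.
So the common availability across everyone is 11:00-13:00, 15:00-17:30.
Summing the common windows: 120 + 150 = 270 minutes.

270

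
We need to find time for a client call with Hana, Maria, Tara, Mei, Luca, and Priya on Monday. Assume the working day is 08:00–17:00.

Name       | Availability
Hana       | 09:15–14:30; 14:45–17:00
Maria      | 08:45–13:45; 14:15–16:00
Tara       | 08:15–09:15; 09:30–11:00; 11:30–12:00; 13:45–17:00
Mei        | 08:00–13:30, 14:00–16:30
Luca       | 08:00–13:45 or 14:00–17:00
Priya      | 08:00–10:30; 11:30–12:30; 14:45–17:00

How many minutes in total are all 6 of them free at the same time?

Hana ∩ Maria: 09:15-13:45, 14:15-14:30, 14:45-16:00.
Hana ∩ Maria ∩ Tara: 09:30-11:00, 11:30-12:00, 14:15-14:30, 14:45-16:00.
Hana ∩ Maria ∩ Tara ∩ Mei: 09:30-11:00, 11:30-12:00, 14:15-14:30, 14:45-16:00.
Hana ∩ Maria ∩ Tara ∩ Mei ∩ Luca: 09:30-11:00, 11:30-12:00, 14:15-14:30, 14:45-16:00.
Hana ∩ Maria ∩ Tara ∩ Mei ∩ Luca ∩ Priya: 09:30-10:30, 11:30-12:00, 14:45-16:00.
Summing the common windows: 60 + 30 + 75 = 165 minutes.

165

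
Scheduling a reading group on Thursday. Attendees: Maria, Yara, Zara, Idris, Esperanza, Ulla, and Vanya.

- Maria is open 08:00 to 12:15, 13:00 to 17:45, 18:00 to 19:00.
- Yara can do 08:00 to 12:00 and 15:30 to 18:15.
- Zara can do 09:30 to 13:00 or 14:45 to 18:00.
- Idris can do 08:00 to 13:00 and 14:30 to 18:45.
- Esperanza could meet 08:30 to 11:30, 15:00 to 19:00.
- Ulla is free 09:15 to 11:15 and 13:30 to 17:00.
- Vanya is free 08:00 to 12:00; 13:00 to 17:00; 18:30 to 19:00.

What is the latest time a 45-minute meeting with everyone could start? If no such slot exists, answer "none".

16:15

Maria ∩ Yara: 08:00-12:00, 15:30-17:45, 18:00-18:15.
Maria ∩ Yara ∩ Zara: 09:30-12:00, 15:30-17:45.
Maria ∩ Yara ∩ Zara ∩ Idris: 09:30-12:00, 15:30-17:45.
Maria ∩ Yara ∩ Zara ∩ Idris ∩ Esperanza: 09:30-11:30, 15:30-17:45.
Maria ∩ Yara ∩ Zara ∩ Idris ∩ Esperanza ∩ Ulla: 09:30-11:15, 15:30-17:00.
Maria ∩ Yara ∩ Zara ∩ Idris ∩ Esperanza ∩ Ulla ∩ Vanya: 09:30-11:15, 15:30-17:00.
Those are the intersection windows.
The last common window of at least 45 minutes is 15:30-17:00; a 45-minute meeting can start as late as 16:15 and still end by 17:00.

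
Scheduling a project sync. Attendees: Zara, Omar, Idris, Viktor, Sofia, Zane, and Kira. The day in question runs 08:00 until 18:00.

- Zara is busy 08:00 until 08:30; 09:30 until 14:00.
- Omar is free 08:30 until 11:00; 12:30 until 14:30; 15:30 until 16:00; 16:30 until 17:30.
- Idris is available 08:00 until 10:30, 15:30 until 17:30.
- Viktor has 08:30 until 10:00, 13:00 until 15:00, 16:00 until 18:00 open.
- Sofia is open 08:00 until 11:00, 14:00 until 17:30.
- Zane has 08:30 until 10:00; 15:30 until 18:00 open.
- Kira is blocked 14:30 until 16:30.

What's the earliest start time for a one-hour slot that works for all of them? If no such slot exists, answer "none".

08:30

Zara free: 08:30-09:30, 14:00-18:00 (invert busy blocks within the working day).
Omar free: 08:30-11:00, 12:30-14:30, 15:30-16:00, 16:30-17:30.
Idris free: 08:00-10:30, 15:30-17:30.
Viktor free: 08:30-10:00, 13:00-15:00, 16:00-18:00.
Sofia free: 08:00-11:00, 14:00-17:30.
Zane free: 08:30-10:00, 15:30-18:00.
Kira free: 08:00-14:30, 16:30-18:00 (invert busy blocks within the working day).
Zara ∩ Omar: 08:30-09:30, 14:00-14:30, 15:30-16:00, 16:30-17:30.
Zara ∩ Omar ∩ Idris: 08:30-09:30, 15:30-16:00, 16:30-17:30.
Zara ∩ Omar ∩ Idris ∩ Viktor: 08:30-09:30, 16:30-17:30.
Zara ∩ Omar ∩ Idris ∩ Viktor ∩ Sofia: 08:30-09:30, 16:30-17:30.
Zara ∩ Omar ∩ Idris ∩ Viktor ∩ Sofia ∩ Zane: 08:30-09:30, 16:30-17:30.
Zara ∩ Omar ∩ Idris ∩ Viktor ∩ Sofia ∩ Zane ∩ Kira: 08:30-09:30, 16:30-17:30.
The first common window of at least 60 minutes is 08:30-09:30, so the earliest start is 08:30.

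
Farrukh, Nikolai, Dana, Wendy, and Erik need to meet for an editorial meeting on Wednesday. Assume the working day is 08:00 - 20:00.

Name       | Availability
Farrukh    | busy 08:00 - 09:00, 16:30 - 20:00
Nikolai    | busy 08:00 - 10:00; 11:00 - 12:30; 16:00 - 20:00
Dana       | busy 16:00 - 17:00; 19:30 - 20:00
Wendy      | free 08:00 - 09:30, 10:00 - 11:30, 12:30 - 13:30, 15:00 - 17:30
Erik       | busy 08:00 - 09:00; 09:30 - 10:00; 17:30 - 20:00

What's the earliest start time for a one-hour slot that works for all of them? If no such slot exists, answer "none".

Farrukh free: 09:00-16:30 (invert busy blocks within the working day).
Nikolai free: 10:00-11:00, 12:30-16:00 (invert busy blocks within the working day).
Dana free: 08:00-16:00, 17:00-19:30 (invert busy blocks within the working day).
Wendy free: 08:00-09:30, 10:00-11:30, 12:30-13:30, 15:00-17:30.
Erik free: 09:00-09:30, 10:00-17:30 (invert busy blocks within the working day).
Farrukh ∩ Nikolai: 10:00-11:00, 12:30-16:00.
Farrukh ∩ Nikolai ∩ Dana: 10:00-11:00, 12:30-16:00.
Farrukh ∩ Nikolai ∩ Dana ∩ Wendy: 10:00-11:00, 12:30-13:30, 15:00-16:00.
Farrukh ∩ Nikolai ∩ Dana ∩ Wendy ∩ Erik: 10:00-11:00, 12:30-13:30, 15:00-16:00.
The first common window of at least 60 minutes is 10:00-11:00, so the earliest start is 10:00.

10:00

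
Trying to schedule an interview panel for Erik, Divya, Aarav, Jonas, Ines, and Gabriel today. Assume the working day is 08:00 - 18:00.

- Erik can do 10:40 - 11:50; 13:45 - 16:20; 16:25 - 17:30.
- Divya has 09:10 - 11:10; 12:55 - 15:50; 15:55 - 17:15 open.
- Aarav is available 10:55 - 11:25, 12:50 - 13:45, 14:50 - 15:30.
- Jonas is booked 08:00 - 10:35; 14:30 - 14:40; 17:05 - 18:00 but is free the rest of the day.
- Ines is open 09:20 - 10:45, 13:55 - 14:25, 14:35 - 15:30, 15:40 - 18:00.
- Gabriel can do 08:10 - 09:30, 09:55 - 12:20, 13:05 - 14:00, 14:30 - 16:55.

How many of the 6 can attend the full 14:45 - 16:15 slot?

3

Erik free: 10:40-11:50, 13:45-16:20, 16:25-17:30.
Divya free: 09:10-11:10, 12:55-15:50, 15:55-17:15.
Aarav free: 10:55-11:25, 12:50-13:45, 14:50-15:30.
Jonas free: 10:35-14:30, 14:40-17:05 (invert busy blocks within the working day).
Ines free: 09:20-10:45, 13:55-14:25, 14:35-15:30, 15:40-18:00.
Gabriel free: 08:10-09:30, 09:55-12:20, 13:05-14:00, 14:30-16:55.
Erik, Jonas, and Gabriel can make the full 14:45-16:15 slot — that's 3.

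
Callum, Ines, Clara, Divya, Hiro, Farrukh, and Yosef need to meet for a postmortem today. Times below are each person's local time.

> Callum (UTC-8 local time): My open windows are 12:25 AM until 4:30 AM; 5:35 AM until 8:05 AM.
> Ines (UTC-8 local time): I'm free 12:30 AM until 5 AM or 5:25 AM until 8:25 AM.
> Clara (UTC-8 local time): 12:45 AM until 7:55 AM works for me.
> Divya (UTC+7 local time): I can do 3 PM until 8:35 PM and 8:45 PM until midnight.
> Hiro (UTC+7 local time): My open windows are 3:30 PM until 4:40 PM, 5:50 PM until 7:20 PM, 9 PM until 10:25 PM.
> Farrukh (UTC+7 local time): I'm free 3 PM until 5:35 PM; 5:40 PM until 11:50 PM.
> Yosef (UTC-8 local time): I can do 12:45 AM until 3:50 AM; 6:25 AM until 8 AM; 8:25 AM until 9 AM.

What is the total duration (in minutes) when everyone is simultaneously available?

Callum in UTC: 08:25-12:30, 13:35-16:05 (add 8h to convert from UTC-8).
Ines in UTC: 08:30-13:00, 13:25-16:25 (add 8h to convert from UTC-8).
Clara in UTC: 08:45-15:55 (add 8h to convert from UTC-8).
Divya in UTC: 08:00-13:35, 13:45-17:00 (subtract 7h to convert from UTC+7).
Hiro in UTC: 08:30-09:40, 10:50-12:20, 14:00-15:25 (subtract 7h to convert from UTC+7).
Farrukh in UTC: 08:00-10:35, 10:40-16:50 (subtract 7h to convert from UTC+7).
Yosef in UTC: 08:45-11:50, 14:25-16:00, 16:25-17:00 (add 8h to convert from UTC-8).
Callum ∩ Ines: 08:30-12:30, 13:35-16:05.
Callum ∩ Ines ∩ Clara: 08:45-12:30, 13:35-15:55.
Callum ∩ Ines ∩ Clara ∩ Divya: 08:45-12:30, 13:45-15:55.
Callum ∩ Ines ∩ Clara ∩ Divya ∩ Hiro: 08:45-09:40, 10:50-12:20, 14:00-15:25.
Callum ∩ Ines ∩ Clara ∩ Divya ∩ Hiro ∩ Farrukh: 08:45-09:40, 10:50-12:20, 14:00-15:25.
Callum ∩ Ines ∩ Clara ∩ Divya ∩ Hiro ∩ Farrukh ∩ Yosef: 08:45-09:40, 10:50-11:50, 14:25-15:25.
Those are the intersection windows.
Summing the common windows: 55 + 60 + 60 = 175 minutes.

175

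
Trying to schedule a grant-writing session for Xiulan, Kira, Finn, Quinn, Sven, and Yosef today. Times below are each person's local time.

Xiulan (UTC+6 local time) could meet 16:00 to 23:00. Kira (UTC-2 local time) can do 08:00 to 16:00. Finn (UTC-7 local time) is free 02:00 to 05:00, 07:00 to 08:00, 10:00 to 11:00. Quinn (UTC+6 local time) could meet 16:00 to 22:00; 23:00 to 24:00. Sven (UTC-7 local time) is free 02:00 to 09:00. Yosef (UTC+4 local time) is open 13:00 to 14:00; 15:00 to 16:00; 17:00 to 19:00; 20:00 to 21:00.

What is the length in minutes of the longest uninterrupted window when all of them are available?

Xiulan in UTC: 10:00-17:00 (subtract 6h to convert from UTC+6).
Kira in UTC: 10:00-18:00 (add 2h to convert from UTC-2).
Finn in UTC: 09:00-12:00, 14:00-15:00, 17:00-18:00 (add 7h to convert from UTC-7).
Quinn in UTC: 10:00-16:00, 17:00-18:00 (subtract 6h to convert from UTC+6).
Sven in UTC: 09:00-16:00 (add 7h to convert from UTC-7).
Yosef in UTC: 09:00-10:00, 11:00-12:00, 13:00-15:00, 16:00-17:00 (subtract 4h to convert from UTC+4).
Xiulan ∩ Kira: 10:00-17:00.
Xiulan ∩ Kira ∩ Finn: 10:00-12:00, 14:00-15:00.
Xiulan ∩ Kira ∩ Finn ∩ Quinn: 10:00-12:00, 14:00-15:00.
Xiulan ∩ Kira ∩ Finn ∩ Quinn ∩ Sven: 10:00-12:00, 14:00-15:00.
Xiulan ∩ Kira ∩ Finn ∩ Quinn ∩ Sven ∩ Yosef: 11:00-12:00, 14:00-15:00.
Those are the intersection windows.
The longest is 11:00-12:00 at 60 minutes.

60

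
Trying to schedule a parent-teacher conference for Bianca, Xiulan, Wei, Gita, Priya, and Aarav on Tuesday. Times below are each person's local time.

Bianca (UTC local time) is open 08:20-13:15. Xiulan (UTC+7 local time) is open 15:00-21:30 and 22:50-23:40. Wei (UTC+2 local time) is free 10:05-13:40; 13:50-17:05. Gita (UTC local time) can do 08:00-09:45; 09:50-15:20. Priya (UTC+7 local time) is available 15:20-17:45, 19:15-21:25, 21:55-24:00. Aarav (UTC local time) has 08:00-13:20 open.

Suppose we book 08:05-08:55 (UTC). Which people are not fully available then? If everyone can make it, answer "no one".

Bianca in UTC: 08:20-13:15.
Xiulan in UTC: 08:00-14:30, 15:50-16:40 (subtract 7h to convert from UTC+7).
Wei in UTC: 08:05-11:40, 11:50-15:05 (subtract 2h to convert from UTC+2).
Gita in UTC: 08:00-09:45, 09:50-15:20.
Priya in UTC: 08:20-10:45, 12:15-14:25, 14:55-17:00 (subtract 7h to convert from UTC+7).
Aarav in UTC: 08:00-13:20.
Bianca: not fully free for 08:05-08:55. Xiulan: free for 08:05-08:55. Wei: free for 08:05-08:55. Gita: free for 08:05-08:55. Priya: not fully free for 08:05-08:55. Aarav: free for 08:05-08:55.

Bianca, Priya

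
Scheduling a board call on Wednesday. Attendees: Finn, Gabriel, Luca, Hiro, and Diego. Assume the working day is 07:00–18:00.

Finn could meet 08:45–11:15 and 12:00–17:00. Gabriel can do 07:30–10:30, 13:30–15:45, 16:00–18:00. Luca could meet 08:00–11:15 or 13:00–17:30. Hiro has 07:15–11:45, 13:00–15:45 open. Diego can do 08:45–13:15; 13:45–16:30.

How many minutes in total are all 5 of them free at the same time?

225

Finn ∩ Gabriel: 08:45-10:30, 13:30-15:45, 16:00-17:00.
Finn ∩ Gabriel ∩ Luca: 08:45-10:30, 13:30-15:45, 16:00-17:00.
Finn ∩ Gabriel ∩ Luca ∩ Hiro: 08:45-10:30, 13:30-15:45.
Finn ∩ Gabriel ∩ Luca ∩ Hiro ∩ Diego: 08:45-10:30, 13:45-15:45.
Summing the common windows: 105 + 120 = 225 minutes.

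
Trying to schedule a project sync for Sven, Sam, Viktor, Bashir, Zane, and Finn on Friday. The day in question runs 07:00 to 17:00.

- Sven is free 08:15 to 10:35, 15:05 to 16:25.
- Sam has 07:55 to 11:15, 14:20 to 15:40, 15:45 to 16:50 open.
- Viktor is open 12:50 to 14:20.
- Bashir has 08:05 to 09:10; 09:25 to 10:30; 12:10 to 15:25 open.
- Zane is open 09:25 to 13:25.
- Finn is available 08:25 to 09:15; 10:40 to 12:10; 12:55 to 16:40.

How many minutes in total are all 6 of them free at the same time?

Sven ∩ Sam: 08:15-10:35, 15:05-15:40, 15:45-16:25.
Sven ∩ Sam ∩ Viktor: ∅.
Sven ∩ Sam ∩ Viktor ∩ Bashir: ∅.
Sven ∩ Sam ∩ Viktor ∩ Bashir ∩ Zane: ∅.
Sven ∩ Sam ∩ Viktor ∩ Bashir ∩ Zane ∩ Finn: ∅.
There is no time when everyone is free.
There is no common window, so the total is 0 minutes.

0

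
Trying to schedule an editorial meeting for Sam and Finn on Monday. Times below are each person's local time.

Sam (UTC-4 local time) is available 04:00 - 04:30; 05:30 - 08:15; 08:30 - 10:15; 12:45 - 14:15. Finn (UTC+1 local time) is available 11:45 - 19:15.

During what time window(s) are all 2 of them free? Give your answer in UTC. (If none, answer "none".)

Sam in UTC: 08:00-08:30, 09:30-12:15, 12:30-14:15, 16:45-18:15 (add 4h to convert from UTC-4).
Finn in UTC: 10:45-18:15 (subtract 1h to convert from UTC+1).
Sam ∩ Finn: 10:45-12:15, 12:30-14:15, 16:45-18:15.

10:45-12:15, 12:30-14:15, 16:45-18:15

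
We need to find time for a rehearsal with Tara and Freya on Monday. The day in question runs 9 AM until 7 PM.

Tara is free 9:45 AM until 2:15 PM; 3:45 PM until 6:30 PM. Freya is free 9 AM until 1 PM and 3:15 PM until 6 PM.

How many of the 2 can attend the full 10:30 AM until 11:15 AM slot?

Tara and Freya can make the full 10:30-11:15 slot — that's 2.

2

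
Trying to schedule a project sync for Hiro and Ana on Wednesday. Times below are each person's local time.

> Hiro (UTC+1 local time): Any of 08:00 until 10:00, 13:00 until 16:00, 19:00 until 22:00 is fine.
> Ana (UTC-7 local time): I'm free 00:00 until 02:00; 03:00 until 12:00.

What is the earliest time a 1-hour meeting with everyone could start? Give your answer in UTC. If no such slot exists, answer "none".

07:00

Hiro in UTC: 07:00-09:00, 12:00-15:00, 18:00-21:00 (subtract 1h to convert from UTC+1).
Ana in UTC: 07:00-09:00, 10:00-19:00 (add 7h to convert from UTC-7).
Hiro ∩ Ana: 07:00-09:00, 12:00-15:00, 18:00-19:00.
So the common availability across everyone is 07:00-09:00, 12:00-15:00, 18:00-19:00.
The first common window of at least 60 minutes is 07:00-09:00, so the earliest start is 07:00.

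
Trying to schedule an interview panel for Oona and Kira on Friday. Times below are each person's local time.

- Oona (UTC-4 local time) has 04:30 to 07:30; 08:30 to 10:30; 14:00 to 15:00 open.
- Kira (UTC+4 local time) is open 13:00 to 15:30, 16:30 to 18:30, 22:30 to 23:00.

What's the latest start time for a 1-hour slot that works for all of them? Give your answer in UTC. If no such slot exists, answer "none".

13:30

Oona in UTC: 08:30-11:30, 12:30-14:30, 18:00-19:00 (add 4h to convert from UTC-4).
Kira in UTC: 09:00-11:30, 12:30-14:30, 18:30-19:00 (subtract 4h to convert from UTC+4).
Oona ∩ Kira: 09:00-11:30, 12:30-14:30, 18:30-19:00.
The last common window of at least 60 minutes is 12:30-14:30; a 60-minute meeting can start as late as 13:30 and still end by 14:30.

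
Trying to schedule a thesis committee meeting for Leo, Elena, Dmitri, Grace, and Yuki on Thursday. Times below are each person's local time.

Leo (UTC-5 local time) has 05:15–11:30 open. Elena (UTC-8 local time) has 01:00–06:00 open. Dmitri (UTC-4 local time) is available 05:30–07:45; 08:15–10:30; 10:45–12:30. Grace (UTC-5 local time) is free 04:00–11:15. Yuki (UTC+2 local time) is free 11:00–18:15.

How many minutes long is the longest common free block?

Leo in UTC: 10:15-16:30 (add 5h to convert from UTC-5).
Elena in UTC: 09:00-14:00 (add 8h to convert from UTC-8).
Dmitri in UTC: 09:30-11:45, 12:15-14:30, 14:45-16:30 (add 4h to convert from UTC-4).
Grace in UTC: 09:00-16:15 (add 5h to convert from UTC-5).
Yuki in UTC: 09:00-16:15 (subtract 2h to convert from UTC+2).
Leo ∩ Elena: 10:15-14:00.
Leo ∩ Elena ∩ Dmitri: 10:15-11:45, 12:15-14:00.
Leo ∩ Elena ∩ Dmitri ∩ Grace: 10:15-11:45, 12:15-14:00.
Leo ∩ Elena ∩ Dmitri ∩ Grace ∩ Yuki: 10:15-11:45, 12:15-14:00.
The longest is 12:15-14:00 at 105 minutes.

105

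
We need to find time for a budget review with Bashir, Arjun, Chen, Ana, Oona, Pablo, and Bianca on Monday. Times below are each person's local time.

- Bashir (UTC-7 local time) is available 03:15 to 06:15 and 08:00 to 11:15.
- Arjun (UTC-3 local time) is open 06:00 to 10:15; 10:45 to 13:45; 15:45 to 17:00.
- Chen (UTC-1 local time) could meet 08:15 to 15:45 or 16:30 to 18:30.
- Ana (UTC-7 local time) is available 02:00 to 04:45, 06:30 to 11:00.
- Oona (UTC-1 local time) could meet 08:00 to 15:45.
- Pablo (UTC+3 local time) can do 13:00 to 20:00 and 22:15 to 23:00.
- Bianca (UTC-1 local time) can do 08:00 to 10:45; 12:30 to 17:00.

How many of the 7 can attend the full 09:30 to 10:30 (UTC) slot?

Bashir in UTC: 10:15-13:15, 15:00-18:15 (add 7h to convert from UTC-7).
Arjun in UTC: 09:00-13:15, 13:45-16:45, 18:45-20:00 (add 3h to convert from UTC-3).
Chen in UTC: 09:15-16:45, 17:30-19:30 (add 1h to convert from UTC-1).
Ana in UTC: 09:00-11:45, 13:30-18:00 (add 7h to convert from UTC-7).
Oona in UTC: 09:00-16:45 (add 1h to convert from UTC-1).
Pablo in UTC: 10:00-17:00, 19:15-20:00 (subtract 3h to convert from UTC+3).
Bianca in UTC: 09:00-11:45, 13:30-18:00 (add 1h to convert from UTC-1).
Arjun, Chen, Ana, Oona, and Bianca can make the full 09:30-10:30 slot — that's 5.

5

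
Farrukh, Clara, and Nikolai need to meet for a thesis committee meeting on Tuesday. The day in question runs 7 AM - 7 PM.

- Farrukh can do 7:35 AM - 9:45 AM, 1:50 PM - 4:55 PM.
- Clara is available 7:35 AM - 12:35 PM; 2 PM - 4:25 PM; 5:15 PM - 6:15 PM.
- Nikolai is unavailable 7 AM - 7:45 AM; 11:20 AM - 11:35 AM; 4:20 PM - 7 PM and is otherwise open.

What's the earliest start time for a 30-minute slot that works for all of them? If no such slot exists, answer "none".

Farrukh free: 07:35-09:45, 13:50-16:55.
Clara free: 07:35-12:35, 14:00-16:25, 17:15-18:15.
Nikolai free: 07:45-11:20, 11:35-16:20 (invert busy blocks within the working day).
Farrukh ∩ Clara: 07:35-09:45, 14:00-16:25.
Farrukh ∩ Clara ∩ Nikolai: 07:45-09:45, 14:00-16:20.
The first common window of at least 30 minutes is 07:45-09:45, so the earliest start is 07:45.

07:45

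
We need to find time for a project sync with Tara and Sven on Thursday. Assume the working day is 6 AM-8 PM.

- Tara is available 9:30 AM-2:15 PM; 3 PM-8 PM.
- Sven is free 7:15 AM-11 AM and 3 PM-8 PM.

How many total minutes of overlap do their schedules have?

390

Tara ∩ Sven: 09:30-11:00, 15:00-20:00.
So the common availability across everyone is 09:30-11:00, 15:00-20:00.
Summing the common windows: 90 + 300 = 390 minutes.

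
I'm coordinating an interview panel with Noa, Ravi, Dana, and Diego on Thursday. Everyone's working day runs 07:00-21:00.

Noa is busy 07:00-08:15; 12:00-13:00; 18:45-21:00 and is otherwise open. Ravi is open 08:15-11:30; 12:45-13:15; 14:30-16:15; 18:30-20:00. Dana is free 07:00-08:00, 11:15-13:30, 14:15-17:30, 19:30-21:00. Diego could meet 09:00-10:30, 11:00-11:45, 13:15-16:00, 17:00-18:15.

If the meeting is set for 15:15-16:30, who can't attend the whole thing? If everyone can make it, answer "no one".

Diego, Ravi

Noa free: 08:15-12:00, 13:00-18:45 (invert busy blocks within the working day).
Ravi free: 08:15-11:30, 12:45-13:15, 14:30-16:15, 18:30-20:00.
Dana free: 07:00-08:00, 11:15-13:30, 14:15-17:30, 19:30-21:00.
Diego free: 09:00-10:30, 11:00-11:45, 13:15-16:00, 17:00-18:15.
Noa: free for 15:15-16:30. Ravi: not fully free for 15:15-16:30. Dana: free for 15:15-16:30. Diego: not fully free for 15:15-16:30.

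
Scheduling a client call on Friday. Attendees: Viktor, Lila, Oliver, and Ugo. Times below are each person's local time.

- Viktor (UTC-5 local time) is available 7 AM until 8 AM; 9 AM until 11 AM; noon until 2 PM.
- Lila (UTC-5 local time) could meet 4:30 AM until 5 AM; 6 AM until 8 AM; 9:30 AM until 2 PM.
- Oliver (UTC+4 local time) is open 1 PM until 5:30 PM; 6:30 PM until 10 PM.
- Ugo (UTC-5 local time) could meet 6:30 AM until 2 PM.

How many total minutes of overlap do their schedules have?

210

Viktor in UTC: 12:00-13:00, 14:00-16:00, 17:00-19:00 (add 5h to convert from UTC-5).
Lila in UTC: 09:30-10:00, 11:00-13:00, 14:30-19:00 (add 5h to convert from UTC-5).
Oliver in UTC: 09:00-13:30, 14:30-18:00 (subtract 4h to convert from UTC+4).
Ugo in UTC: 11:30-19:00 (add 5h to convert from UTC-5).
Viktor ∩ Lila: 12:00-13:00, 14:30-16:00, 17:00-19:00.
Viktor ∩ Lila ∩ Oliver: 12:00-13:00, 14:30-16:00, 17:00-18:00.
Viktor ∩ Lila ∩ Oliver ∩ Ugo: 12:00-13:00, 14:30-16:00, 17:00-18:00.
Summing the common windows: 60 + 90 + 60 = 210 minutes.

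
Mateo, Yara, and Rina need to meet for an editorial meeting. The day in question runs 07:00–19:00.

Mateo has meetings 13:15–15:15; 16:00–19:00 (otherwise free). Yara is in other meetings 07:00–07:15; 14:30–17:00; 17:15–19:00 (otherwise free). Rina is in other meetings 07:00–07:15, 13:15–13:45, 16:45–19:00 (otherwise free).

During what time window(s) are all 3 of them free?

Mateo free: 07:00-13:15, 15:15-16:00 (invert busy blocks within the working day).
Yara free: 07:15-14:30, 17:00-17:15 (invert busy blocks within the working day).
Rina free: 07:15-13:15, 13:45-16:45 (invert busy blocks within the working day).
Mateo ∩ Yara: 07:15-13:15.
Mateo ∩ Yara ∩ Rina: 07:15-13:15.

07:15-13:15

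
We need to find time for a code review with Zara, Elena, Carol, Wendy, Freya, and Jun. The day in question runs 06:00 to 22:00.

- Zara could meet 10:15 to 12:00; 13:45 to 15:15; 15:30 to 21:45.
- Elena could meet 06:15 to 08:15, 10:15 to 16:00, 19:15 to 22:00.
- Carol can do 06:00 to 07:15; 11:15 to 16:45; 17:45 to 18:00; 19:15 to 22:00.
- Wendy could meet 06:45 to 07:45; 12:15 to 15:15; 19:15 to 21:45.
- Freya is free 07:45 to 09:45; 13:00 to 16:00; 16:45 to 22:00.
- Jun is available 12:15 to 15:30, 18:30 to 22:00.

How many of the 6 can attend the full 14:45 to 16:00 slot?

Elena, Carol, and Freya can make the full 14:45-16:00 slot — that's 3.

3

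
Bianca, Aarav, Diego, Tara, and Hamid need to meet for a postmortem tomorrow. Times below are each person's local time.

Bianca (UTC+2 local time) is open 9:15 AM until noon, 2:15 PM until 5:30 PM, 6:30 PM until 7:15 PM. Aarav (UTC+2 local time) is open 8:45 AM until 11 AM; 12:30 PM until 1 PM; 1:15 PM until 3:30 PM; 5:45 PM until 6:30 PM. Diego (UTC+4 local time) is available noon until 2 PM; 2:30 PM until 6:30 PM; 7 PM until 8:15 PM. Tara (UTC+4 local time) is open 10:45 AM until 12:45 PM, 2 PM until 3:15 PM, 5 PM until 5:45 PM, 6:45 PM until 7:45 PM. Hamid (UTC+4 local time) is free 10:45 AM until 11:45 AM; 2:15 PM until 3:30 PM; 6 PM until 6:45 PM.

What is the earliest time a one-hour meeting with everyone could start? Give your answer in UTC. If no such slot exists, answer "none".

Bianca in UTC: 07:15-10:00, 12:15-15:30, 16:30-17:15 (subtract 2h to convert from UTC+2).
Aarav in UTC: 06:45-09:00, 10:30-11:00, 11:15-13:30, 15:45-16:30 (subtract 2h to convert from UTC+2).
Diego in UTC: 08:00-10:00, 10:30-14:30, 15:00-16:15 (subtract 4h to convert from UTC+4).
Tara in UTC: 06:45-08:45, 10:00-11:15, 13:00-13:45, 14:45-15:45 (subtract 4h to convert from UTC+4).
Hamid in UTC: 06:45-07:45, 10:15-11:30, 14:00-14:45 (subtract 4h to convert from UTC+4).
Bianca ∩ Aarav: 07:15-09:00, 12:15-13:30.
Bianca ∩ Aarav ∩ Diego: 08:00-09:00, 12:15-13:30.
Bianca ∩ Aarav ∩ Diego ∩ Tara: 08:00-08:45, 13:00-13:30.
Bianca ∩ Aarav ∩ Diego ∩ Tara ∩ Hamid: ∅.
There is no time when everyone is free.
No common window is at least 60 minutes long.

none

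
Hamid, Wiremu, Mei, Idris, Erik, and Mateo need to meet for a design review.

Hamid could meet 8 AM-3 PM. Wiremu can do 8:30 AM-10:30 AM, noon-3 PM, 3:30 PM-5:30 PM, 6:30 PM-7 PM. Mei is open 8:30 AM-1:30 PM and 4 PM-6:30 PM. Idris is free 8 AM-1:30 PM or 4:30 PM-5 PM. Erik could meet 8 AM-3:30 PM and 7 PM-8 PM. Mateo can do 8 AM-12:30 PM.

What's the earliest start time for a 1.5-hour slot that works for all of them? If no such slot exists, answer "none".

Hamid ∩ Wiremu: 08:30-10:30, 12:00-15:00.
Hamid ∩ Wiremu ∩ Mei: 08:30-10:30, 12:00-13:30.
Hamid ∩ Wiremu ∩ Mei ∩ Idris: 08:30-10:30, 12:00-13:30.
Hamid ∩ Wiremu ∩ Mei ∩ Idris ∩ Erik: 08:30-10:30, 12:00-13:30.
Hamid ∩ Wiremu ∩ Mei ∩ Idris ∩ Erik ∩ Mateo: 08:30-10:30, 12:00-12:30.
The first common window of at least 90 minutes is 08:30-10:30, so the earliest start is 08:30.

08:30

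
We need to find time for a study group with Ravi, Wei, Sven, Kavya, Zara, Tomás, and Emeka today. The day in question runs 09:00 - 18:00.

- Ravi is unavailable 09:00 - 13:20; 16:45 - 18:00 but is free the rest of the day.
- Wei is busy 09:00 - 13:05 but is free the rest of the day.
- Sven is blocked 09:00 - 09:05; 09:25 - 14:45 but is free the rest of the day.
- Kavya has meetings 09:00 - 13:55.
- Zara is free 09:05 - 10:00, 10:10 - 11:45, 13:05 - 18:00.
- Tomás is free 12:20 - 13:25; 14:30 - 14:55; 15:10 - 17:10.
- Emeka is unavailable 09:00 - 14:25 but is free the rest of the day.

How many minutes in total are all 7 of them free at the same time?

Ravi free: 13:20-16:45 (invert busy blocks within the working day).
Wei free: 13:05-18:00 (invert busy blocks within the working day).
Sven free: 09:05-09:25, 14:45-18:00 (invert busy blocks within the working day).
Kavya free: 13:55-18:00 (invert busy blocks within the working day).
Zara free: 09:05-10:00, 10:10-11:45, 13:05-18:00.
Tomás free: 12:20-13:25, 14:30-14:55, 15:10-17:10.
Emeka free: 14:25-18:00 (invert busy blocks within the working day).
Ravi ∩ Wei: 13:20-16:45.
Ravi ∩ Wei ∩ Sven: 14:45-16:45.
Ravi ∩ Wei ∩ Sven ∩ Kavya: 14:45-16:45.
Ravi ∩ Wei ∩ Sven ∩ Kavya ∩ Zara: 14:45-16:45.
Ravi ∩ Wei ∩ Sven ∩ Kavya ∩ Zara ∩ Tomás: 14:45-14:55, 15:10-16:45.
Ravi ∩ Wei ∩ Sven ∩ Kavya ∩ Zara ∩ Tomás ∩ Emeka: 14:45-14:55, 15:10-16:45.
Those are the intersection windows.
Summing the common windows: 10 + 95 = 105 minutes.

105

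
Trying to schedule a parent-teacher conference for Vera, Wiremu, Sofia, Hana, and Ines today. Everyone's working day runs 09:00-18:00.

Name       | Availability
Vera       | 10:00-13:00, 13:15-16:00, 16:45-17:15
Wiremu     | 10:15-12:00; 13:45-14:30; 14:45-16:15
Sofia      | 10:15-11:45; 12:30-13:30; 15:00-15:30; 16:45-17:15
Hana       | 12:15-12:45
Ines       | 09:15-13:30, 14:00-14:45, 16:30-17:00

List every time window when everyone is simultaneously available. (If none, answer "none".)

none

Vera ∩ Wiremu: 10:15-12:00, 13:45-14:30, 14:45-16:00.
Vera ∩ Wiremu ∩ Sofia: 10:15-11:45, 15:00-15:30.
Vera ∩ Wiremu ∩ Sofia ∩ Hana: ∅.
Vera ∩ Wiremu ∩ Sofia ∩ Hana ∩ Ines: ∅.
There is no time when everyone is free.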